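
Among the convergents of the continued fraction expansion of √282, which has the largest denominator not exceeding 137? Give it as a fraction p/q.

√282 = [16; 1, 3, 1, 4, 1, 3, 1, 32, …] (period length 8).
Convergents:
  p_0/q_0 = 16/1
  p_1/q_1 = 17/1
  p_2/q_2 = 67/4
  p_3/q_3 = 84/5
  p_4/q_4 = 403/24
  p_5/q_5 = 487/29
  p_6/q_6 = 1864/111
  p_7/q_7 = 2351/140
q_6 = 111 ≤ 137 < 140 = q_7, so the answer is 1864/111.

1864/111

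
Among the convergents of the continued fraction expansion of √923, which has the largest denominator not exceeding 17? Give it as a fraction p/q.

243/8

√923 = [30; 2, 1, 1, 1, 2, 60, …] (period length 6).
Convergents:
  p_0/q_0 = 30/1
  p_1/q_1 = 61/2
  p_2/q_2 = 91/3
  p_3/q_3 = 152/5
  p_4/q_4 = 243/8
  p_5/q_5 = 638/21
q_4 = 8 ≤ 17 < 21 = q_5, so the answer is 243/8.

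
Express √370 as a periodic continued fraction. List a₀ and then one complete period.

[19; 4, 4, 38]

a₀ = ⌊√370⌋ = 19.
With m₀=0, d₀=1 and mₖ₊₁ = dₖaₖ − mₖ, dₖ₊₁ = (n − mₖ₊₁²)/dₖ, aₖ₊₁ = ⌊(a₀+mₖ₊₁)/dₖ₊₁⌋:
  k=1: m=19, d=9, a=4
  k=2: m=17, d=9, a=4
  k=3: m=19, d=1, a=38
d=1 and a=2a₀=38 at k=3, so the next step gives (m, d) = (19, 9) again — its k=1 value — and the period has length 3.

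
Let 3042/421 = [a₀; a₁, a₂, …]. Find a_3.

3042 = 7·421 + 95   →  a_0 = 7
421 = 4·95 + 41   →  a_1 = 4
95 = 2·41 + 13   →  a_2 = 2
41 = 3·13 + 2   →  a_3 = 3

3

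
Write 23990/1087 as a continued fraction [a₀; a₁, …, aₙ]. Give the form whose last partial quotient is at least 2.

[22; 14, 3, 3, 3, 2]

23990 = 22·1087 + 76
1087 = 14·76 + 23
76 = 3·23 + 7
23 = 3·7 + 2
7 = 3·2 + 1
2 = 2·1 + 0  (stop)
So 23990/1087 = [22; 14, 3, 3, 3, 2].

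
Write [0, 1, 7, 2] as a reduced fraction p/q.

Using pₖ = aₖpₖ₋₁ + pₖ₋₂ and qₖ = aₖqₖ₋₁ + qₖ₋₂:
  k=0: a=0, p=0, q=1
  k=1: a=1, p=1, q=1
  k=2: a=7, p=7, q=8
  k=3: a=2, p=15, q=17

15/17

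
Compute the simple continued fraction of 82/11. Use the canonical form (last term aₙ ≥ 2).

82 = 7·11 + 5
11 = 2·5 + 1
5 = 5·1 + 0  (stop)
So 82/11 = [7; 2, 5].

[7; 2, 5]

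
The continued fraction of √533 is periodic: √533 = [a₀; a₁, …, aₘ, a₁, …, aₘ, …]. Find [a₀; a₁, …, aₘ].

[23; 11, 1, 1, 11, 46]

a₀ = ⌊√533⌋ = 23.
With m₀=0, d₀=1 and mₖ₊₁ = dₖaₖ − mₖ, dₖ₊₁ = (n − mₖ₊₁²)/dₖ, aₖ₊₁ = ⌊(a₀+mₖ₊₁)/dₖ₊₁⌋:
  k=1: m=23, d=4, a=11
  k=2: m=21, d=23, a=1
  k=3: m=2, d=23, a=1
  k=4: m=21, d=4, a=11
  k=5: m=23, d=1, a=46
d=1 and a=2a₀=46 at k=5, so the next step gives (m, d) = (23, 4) again — its k=1 value — and the period has length 5.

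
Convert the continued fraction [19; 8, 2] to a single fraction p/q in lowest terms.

Fold from the inside: start with 2/1.
  8 + 1/2 = 17/2
  19 + 2/17 = 325/17

325/17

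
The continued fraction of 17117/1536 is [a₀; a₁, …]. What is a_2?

1

17117 = 11·1536 + 221   →  a_0 = 11
1536 = 6·221 + 210   →  a_1 = 6
221 = 1·210 + 11   →  a_2 = 1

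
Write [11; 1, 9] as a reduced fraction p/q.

119/10

Using pₖ = aₖpₖ₋₁ + pₖ₋₂ and qₖ = aₖqₖ₋₁ + qₖ₋₂:
  k=0: a=11, p=11, q=1
  k=1: a=1, p=12, q=1
  k=2: a=9, p=119, q=10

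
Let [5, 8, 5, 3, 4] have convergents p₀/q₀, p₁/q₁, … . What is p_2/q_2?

Using pₖ = aₖpₖ₋₁ + pₖ₋₂, qₖ = aₖqₖ₋₁ + qₖ₋₂ (with p₋₁=1, p₋₂=0, q₋₁=0, q₋₂=1):
  k=0: a=5, p=5, q=1
  k=1: a=8, p=41, q=8
  k=2: a=5, p=210, q=41

210/41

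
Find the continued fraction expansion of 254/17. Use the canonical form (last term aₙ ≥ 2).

[14; 1, 16]

254 = 14×17 + 16
17 = 1×16 + 1
16 = 16×1 + 0  (stop)
So 254/17 = [14; 1, 16].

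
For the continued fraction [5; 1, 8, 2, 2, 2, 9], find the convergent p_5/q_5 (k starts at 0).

666/113

Using pₖ = aₖpₖ₋₁ + pₖ₋₂, qₖ = aₖqₖ₋₁ + qₖ₋₂ (with p₋₁=1, p₋₂=0, q₋₁=0, q₋₂=1):
  k=0: a=5, p=5, q=1
  k=1: a=1, p=6, q=1
  k=2: a=8, p=53, q=9
  k=3: a=2, p=112, q=19
  k=4: a=2, p=277, q=47
  k=5: a=2, p=666, q=113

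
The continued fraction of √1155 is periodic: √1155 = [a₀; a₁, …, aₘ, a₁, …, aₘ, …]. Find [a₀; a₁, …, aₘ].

[33; 1, 66]

a₀ = ⌊√1155⌋ = 33.
With m₀=0, d₀=1 and mₖ₊₁ = dₖaₖ − mₖ, dₖ₊₁ = (n − mₖ₊₁²)/dₖ, aₖ₊₁ = ⌊(a₀+mₖ₊₁)/dₖ₊₁⌋:
  k=1: m=33, d=66, a=1
  k=2: m=33, d=1, a=66
d=1 and a=2a₀=66 at k=2, so the next step gives (m, d) = (33, 66) again — its k=1 value — and the period has length 2.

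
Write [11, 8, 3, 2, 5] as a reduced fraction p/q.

Using pₖ = aₖpₖ₋₁ + pₖ₋₂ and qₖ = aₖqₖ₋₁ + qₖ₋₂:
  k=0: a=11, p=11, q=1
  k=1: a=8, p=89, q=8
  k=2: a=3, p=278, q=25
  k=3: a=2, p=645, q=58
  k=4: a=5, p=3503, q=315

3503/315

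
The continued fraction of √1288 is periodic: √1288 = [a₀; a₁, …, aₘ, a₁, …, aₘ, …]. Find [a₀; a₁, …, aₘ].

a₀ = ⌊√1288⌋ = 35.

[35; 1, 7, 1, 70]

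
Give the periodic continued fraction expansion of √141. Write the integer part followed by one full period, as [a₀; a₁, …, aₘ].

a₀ = ⌊√141⌋ = 11.
With m₀=0, d₀=1 and mₖ₊₁ = dₖaₖ − mₖ, dₖ₊₁ = (n − mₖ₊₁²)/dₖ, aₖ₊₁ = ⌊(a₀+mₖ₊₁)/dₖ₊₁⌋:
  k=1: m=11, d=20, a=1
  k=2: m=9, d=3, a=6
  k=3: m=9, d=20, a=1
  k=4: m=11, d=1, a=22
d=1 and a=2a₀=22 at k=4, so the next step gives (m, d) = (11, 20) again — its k=1 value — and the period has length 4.

[11; 1, 6, 1, 22]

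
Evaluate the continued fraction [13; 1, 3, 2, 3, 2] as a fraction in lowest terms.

978/71

Using pₖ = aₖpₖ₋₁ + pₖ₋₂ and qₖ = aₖqₖ₋₁ + qₖ₋₂:
  k=0: a=13, p=13, q=1
  k=1: a=1, p=14, q=1
  k=2: a=3, p=55, q=4
  k=3: a=2, p=124, q=9
  k=4: a=3, p=427, q=31
  k=5: a=2, p=978, q=71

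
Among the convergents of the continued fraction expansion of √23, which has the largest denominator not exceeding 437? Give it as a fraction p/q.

√23 = [4; 1, 3, 1, 8, …] (period length 4).
Convergents:
  p_0/q_0 = 4/1
  p_1/q_1 = 5/1
  p_2/q_2 = 19/4
  p_3/q_3 = 24/5
  p_4/q_4 = 211/44
  p_5/q_5 = 235/49
  p_6/q_6 = 916/191
  p_7/q_7 = 1151/240
  p_8/q_8 = 10124/2111
q_7 = 240 ≤ 437 < 2111 = q_8, so the answer is 1151/240.

1151/240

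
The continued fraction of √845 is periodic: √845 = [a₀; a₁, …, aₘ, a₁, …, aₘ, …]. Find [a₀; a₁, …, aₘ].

[29; 14, 1, 1, 14, 58]

a₀ = ⌊√845⌋ = 29.
With m₀=0, d₀=1 and mₖ₊₁ = dₖaₖ − mₖ, dₖ₊₁ = (n − mₖ₊₁²)/dₖ, aₖ₊₁ = ⌊(a₀+mₖ₊₁)/dₖ₊₁⌋:
  k=1: m=29, d=4, a=14
  k=2: m=27, d=29, a=1
  k=3: m=2, d=29, a=1
  k=4: m=27, d=4, a=14
  k=5: m=29, d=1, a=58
d=1 and a=2a₀=58 at k=5, so the next step gives (m, d) = (29, 4) again — its k=1 value — and the period has length 5.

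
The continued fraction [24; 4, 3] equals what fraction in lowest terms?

Fold from the inside: start with 3/1.
  4 + 1/3 = 13/3
  24 + 3/13 = 315/13

315/13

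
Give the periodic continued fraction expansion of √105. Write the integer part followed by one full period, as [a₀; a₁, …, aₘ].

[10; 4, 20]

a₀ = ⌊√105⌋ = 10.
With m₀=0, d₀=1 and mₖ₊₁ = dₖaₖ − mₖ, dₖ₊₁ = (n − mₖ₊₁²)/dₖ, aₖ₊₁ = ⌊(a₀+mₖ₊₁)/dₖ₊₁⌋:
  k=1: m=10, d=5, a=4
  k=2: m=10, d=1, a=20
d=1 and a=2a₀=20 at k=2, so the next step gives (m, d) = (10, 5) again — its k=1 value — and the period has length 2.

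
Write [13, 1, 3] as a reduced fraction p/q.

Using pₖ = aₖpₖ₋₁ + pₖ₋₂ and qₖ = aₖqₖ₋₁ + qₖ₋₂:
  k=0: a=13, p=13, q=1
  k=1: a=1, p=14, q=1
  k=2: a=3, p=55, q=4

55/4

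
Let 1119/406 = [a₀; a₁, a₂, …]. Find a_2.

1119 = 2·406 + 307   →  a_0 = 2
406 = 1·307 + 99   →  a_1 = 1
307 = 3·99 + 10   →  a_2 = 3

3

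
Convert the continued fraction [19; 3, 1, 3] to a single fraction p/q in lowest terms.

289/15

Using pₖ = aₖpₖ₋₁ + pₖ₋₂ and qₖ = aₖqₖ₋₁ + qₖ₋₂:
  k=0: a=19, p=19, q=1
  k=1: a=3, p=58, q=3
  k=2: a=1, p=77, q=4
  k=3: a=3, p=289, q=15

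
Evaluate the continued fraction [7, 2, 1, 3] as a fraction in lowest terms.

Fold from the inside: start with 3/1.
  1 + 1/3 = 4/3
  2 + 3/4 = 11/4
  7 + 4/11 = 81/11

81/11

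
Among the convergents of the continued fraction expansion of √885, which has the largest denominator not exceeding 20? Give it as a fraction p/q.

119/4

√885 = [29; 1, 2, 1, 58, …] (period length 4).
Convergents:
  p_0/q_0 = 29/1
  p_1/q_1 = 30/1
  p_2/q_2 = 89/3
  p_3/q_3 = 119/4
  p_4/q_4 = 6991/235
q_3 = 4 ≤ 20 < 235 = q_4, so the answer is 119/4.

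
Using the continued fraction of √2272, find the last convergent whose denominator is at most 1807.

√2272 = [47; 1, 1, 1, 94, …] (period length 4).
Convergents:
  p_0/q_0 = 47/1
  p_1/q_1 = 48/1
  p_2/q_2 = 95/2
  p_3/q_3 = 143/3
  p_4/q_4 = 13537/284
  p_5/q_5 = 13680/287
  p_6/q_6 = 27217/571
  p_7/q_7 = 40897/858
  p_8/q_8 = 3871535/81223
q_7 = 858 ≤ 1807 < 81223 = q_8, so the answer is 40897/858.

40897/858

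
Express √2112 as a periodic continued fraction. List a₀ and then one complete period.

[45; 1, 21, 1, 90]

a₀ = ⌊√2112⌋ = 45.
With m₀=0, d₀=1 and mₖ₊₁ = dₖaₖ − mₖ, dₖ₊₁ = (n − mₖ₊₁²)/dₖ, aₖ₊₁ = ⌊(a₀+mₖ₊₁)/dₖ₊₁⌋:
  k=1: m=45, d=87, a=1
  k=2: m=42, d=4, a=21
  k=3: m=42, d=87, a=1
  k=4: m=45, d=1, a=90
d=1 and a=2a₀=90 at k=4, so the next step gives (m, d) = (45, 87) again — its k=1 value — and the period has length 4.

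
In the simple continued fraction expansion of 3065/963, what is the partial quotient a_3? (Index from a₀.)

3065 = 3·963 + 176   →  a_0 = 3
963 = 5·176 + 83   →  a_1 = 5
176 = 2·83 + 10   →  a_2 = 2
83 = 8·10 + 3   →  a_3 = 8

8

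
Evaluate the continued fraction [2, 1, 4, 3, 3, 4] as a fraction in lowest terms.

641/228

Fold from the inside: start with 4/1.
  3 + 1/4 = 13/4
  3 + 4/13 = 43/13
  4 + 13/43 = 185/43
  1 + 43/185 = 228/185
  2 + 185/228 = 641/228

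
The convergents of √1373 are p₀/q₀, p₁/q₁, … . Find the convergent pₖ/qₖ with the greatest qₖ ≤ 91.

1371/37

√1373 = [37; 18, 1, 1, 18, 74, …] (period length 5).
Convergents:
  p_0/q_0 = 37/1
  p_1/q_1 = 667/18
  p_2/q_2 = 704/19
  p_3/q_3 = 1371/37
  p_4/q_4 = 25382/685
q_3 = 37 ≤ 91 < 685 = q_4, so the answer is 1371/37.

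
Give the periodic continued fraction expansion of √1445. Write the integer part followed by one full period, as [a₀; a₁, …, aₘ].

a₀ = ⌊√1445⌋ = 38.
With m₀=0, d₀=1 and mₖ₊₁ = dₖaₖ − mₖ, dₖ₊₁ = (n − mₖ₊₁²)/dₖ, aₖ₊₁ = ⌊(a₀+mₖ₊₁)/dₖ₊₁⌋:
  k=1: m=38, d=1, a=76
d=1 and a=2a₀=76 at k=1, so the next step gives (m, d) = (38, 1) again — its k=1 value — and the period has length 1.

[38; 76]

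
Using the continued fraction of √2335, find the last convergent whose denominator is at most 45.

√2335 = [48; 3, 9, 3, 96, …] (period length 4).
Convergents:
  p_0/q_0 = 48/1
  p_1/q_1 = 145/3
  p_2/q_2 = 1353/28
  p_3/q_3 = 4204/87
q_2 = 28 ≤ 45 < 87 = q_3, so the answer is 1353/28.

1353/28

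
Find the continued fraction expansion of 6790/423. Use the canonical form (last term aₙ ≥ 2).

[16; 19, 4, 2, 2]

6790 = 16*423 + 22
423 = 19*22 + 5
22 = 4*5 + 2
5 = 2*2 + 1
2 = 2*1 + 0  (stop)
So 6790/423 = [16; 19, 4, 2, 2].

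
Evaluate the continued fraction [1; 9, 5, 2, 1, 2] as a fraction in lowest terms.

Fold from the inside: start with 2/1.
  1 + 1/2 = 3/2
  2 + 2/3 = 8/3
  5 + 3/8 = 43/8
  9 + 8/43 = 395/43
  1 + 43/395 = 438/395

438/395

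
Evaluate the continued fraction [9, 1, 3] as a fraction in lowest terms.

Using pₖ = aₖpₖ₋₁ + pₖ₋₂ and qₖ = aₖqₖ₋₁ + qₖ₋₂:
  k=0: a=9, p=9, q=1
  k=1: a=1, p=10, q=1
  k=2: a=3, p=39, q=4

39/4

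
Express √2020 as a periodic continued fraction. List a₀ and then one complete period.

a₀ = ⌊√2020⌋ = 44.
With m₀=0, d₀=1 and mₖ₊₁ = dₖaₖ − mₖ, dₖ₊₁ = (n − mₖ₊₁²)/dₖ, aₖ₊₁ = ⌊(a₀+mₖ₊₁)/dₖ₊₁⌋:
  k=1: m=44, d=84, a=1
  k=2: m=40, d=5, a=16
  k=3: m=40, d=84, a=1
  k=4: m=44, d=1, a=88
d=1 and a=2a₀=88 at k=4, so the next step gives (m, d) = (44, 84) again — its k=1 value — and the period has length 4.

[44; 1, 16, 1, 88]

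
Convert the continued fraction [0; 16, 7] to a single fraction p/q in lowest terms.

Fold from the inside: start with 7/1.
  16 + 1/7 = 113/7
  0 + 7/113 = 7/113

7/113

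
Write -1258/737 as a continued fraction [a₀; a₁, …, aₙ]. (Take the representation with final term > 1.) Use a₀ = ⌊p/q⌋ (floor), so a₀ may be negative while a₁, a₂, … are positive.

[-2; 3, 2, 2, 2, 1, 12]

-1258 = -2·737 + 216
737 = 3·216 + 89
216 = 2·89 + 38
89 = 2·38 + 13
38 = 2·13 + 12
13 = 1·12 + 1
12 = 12·1 + 0  (stop)
So -1258/737 = [-2; 3, 2, 2, 2, 1, 12].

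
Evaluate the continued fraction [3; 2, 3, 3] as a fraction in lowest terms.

Using pₖ = aₖpₖ₋₁ + pₖ₋₂ and qₖ = aₖqₖ₋₁ + qₖ₋₂:
  k=0: a=3, p=3, q=1
  k=1: a=2, p=7, q=2
  k=2: a=3, p=24, q=7
  k=3: a=3, p=79, q=23

79/23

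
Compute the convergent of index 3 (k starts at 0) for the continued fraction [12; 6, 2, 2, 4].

389/32

Using pₖ = aₖpₖ₋₁ + pₖ₋₂, qₖ = aₖqₖ₋₁ + qₖ₋₂ (with p₋₁=1, p₋₂=0, q₋₁=0, q₋₂=1):
  k=0: a=12, p=12, q=1
  k=1: a=6, p=73, q=6
  k=2: a=2, p=158, q=13
  k=3: a=2, p=389, q=32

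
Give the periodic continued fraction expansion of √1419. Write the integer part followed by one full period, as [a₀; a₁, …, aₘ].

[37; 1, 2, 37, 2, 1, 74]

a₀ = ⌊√1419⌋ = 37.
With m₀=0, d₀=1 and mₖ₊₁ = dₖaₖ − mₖ, dₖ₊₁ = (n − mₖ₊₁²)/dₖ, aₖ₊₁ = ⌊(a₀+mₖ₊₁)/dₖ₊₁⌋:
  k=1: m=37, d=50, a=1
  k=2: m=13, d=25, a=2
  k=3: m=37, d=2, a=37
  k=4: m=37, d=25, a=2
  k=5: m=13, d=50, a=1
  k=6: m=37, d=1, a=74
d=1 and a=2a₀=74 at k=6, so the next step gives (m, d) = (37, 50) again — its k=1 value — and the period has length 6.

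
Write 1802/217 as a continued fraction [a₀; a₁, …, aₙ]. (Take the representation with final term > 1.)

1802 = 8*217 + 66
217 = 3*66 + 19
66 = 3*19 + 9
19 = 2*9 + 1
9 = 9*1 + 0  (stop)
So 1802/217 = [8; 3, 3, 2, 9].

[8; 3, 3, 2, 9]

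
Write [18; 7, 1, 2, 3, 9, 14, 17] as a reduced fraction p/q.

3126191/172433

Fold from the inside: start with 17/1.
  14 + 1/17 = 239/17
  9 + 17/239 = 2168/239
  3 + 239/2168 = 6743/2168
  2 + 2168/6743 = 15654/6743
  1 + 6743/15654 = 22397/15654
  7 + 15654/22397 = 172433/22397
  18 + 22397/172433 = 3126191/172433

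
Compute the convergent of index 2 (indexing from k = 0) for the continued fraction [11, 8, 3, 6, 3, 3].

278/25

Using pₖ = aₖpₖ₋₁ + pₖ₋₂, qₖ = aₖqₖ₋₁ + qₖ₋₂ (with p₋₁=1, p₋₂=0, q₋₁=0, q₋₂=1):
  k=0: a=11, p=11, q=1
  k=1: a=8, p=89, q=8
  k=2: a=3, p=278, q=25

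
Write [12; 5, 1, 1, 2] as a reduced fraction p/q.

Fold from the inside: start with 2/1.
  1 + 1/2 = 3/2
  1 + 2/3 = 5/3
  5 + 3/5 = 28/5
  12 + 5/28 = 341/28

341/28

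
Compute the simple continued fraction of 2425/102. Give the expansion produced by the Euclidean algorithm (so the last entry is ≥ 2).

[23; 1, 3, 2, 3, 3]

2425 = 23*102 + 79
102 = 1*79 + 23
79 = 3*23 + 10
23 = 2*10 + 3
10 = 3*3 + 1
3 = 3*1 + 0  (stop)
So 2425/102 = [23; 1, 3, 2, 3, 3].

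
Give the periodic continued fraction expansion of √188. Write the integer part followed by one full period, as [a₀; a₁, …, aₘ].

[13; 1, 2, 2, 6, 2, 2, 1, 26]

a₀ = ⌊√188⌋ = 13.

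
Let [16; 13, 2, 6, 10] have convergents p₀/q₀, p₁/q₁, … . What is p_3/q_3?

Using pₖ = aₖpₖ₋₁ + pₖ₋₂, qₖ = aₖqₖ₋₁ + qₖ₋₂ (with p₋₁=1, p₋₂=0, q₋₁=0, q₋₂=1):
  k=0: a=16, p=16, q=1
  k=1: a=13, p=209, q=13
  k=2: a=2, p=434, q=27
  k=3: a=6, p=2813, q=175

2813/175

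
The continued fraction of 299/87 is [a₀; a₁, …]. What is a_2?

299 = 3·87 + 38   →  a_0 = 3
87 = 2·38 + 11   →  a_1 = 2
38 = 3·11 + 5   →  a_2 = 3

3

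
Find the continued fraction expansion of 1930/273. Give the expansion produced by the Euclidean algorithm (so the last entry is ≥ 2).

[7; 14, 2, 1, 2, 2]

1930 = 7×273 + 19
273 = 14×19 + 7
19 = 2×7 + 5
7 = 1×5 + 2
5 = 2×2 + 1
2 = 2×1 + 0  (stop)
So 1930/273 = [7; 14, 2, 1, 2, 2].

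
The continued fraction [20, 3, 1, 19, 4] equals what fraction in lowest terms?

Fold from the inside: start with 4/1.
  19 + 1/4 = 77/4
  1 + 4/77 = 81/77
  3 + 77/81 = 320/81
  20 + 81/320 = 6481/320

6481/320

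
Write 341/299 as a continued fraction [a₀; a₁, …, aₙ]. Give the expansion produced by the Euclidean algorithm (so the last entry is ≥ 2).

341 = 1*299 + 42
299 = 7*42 + 5
42 = 8*5 + 2
5 = 2*2 + 1
2 = 2*1 + 0  (stop)
So 341/299 = [1; 7, 8, 2, 2].

[1; 7, 8, 2, 2]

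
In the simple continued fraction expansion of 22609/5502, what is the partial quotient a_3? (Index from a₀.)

22609 = 4·5502 + 601   →  a_0 = 4
5502 = 9·601 + 93   →  a_1 = 9
601 = 6·93 + 43   →  a_2 = 6
93 = 2·43 + 7   →  a_3 = 2

2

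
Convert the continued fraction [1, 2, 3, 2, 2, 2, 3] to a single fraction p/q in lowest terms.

461/321

Using pₖ = aₖpₖ₋₁ + pₖ₋₂ and qₖ = aₖqₖ₋₁ + qₖ₋₂:
  k=0: a=1, p=1, q=1
  k=1: a=2, p=3, q=2
  k=2: a=3, p=10, q=7
  k=3: a=2, p=23, q=16
  k=4: a=2, p=56, q=39
  k=5: a=2, p=135, q=94
  k=6: a=3, p=461, q=321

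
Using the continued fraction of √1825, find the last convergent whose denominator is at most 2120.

90481/2118

√1825 = [42; 1, 2, 1, 1, 2, 1, 84, …] (period length 7).
Convergents:
  p_0/q_0 = 42/1
  p_1/q_1 = 43/1
  p_2/q_2 = 128/3
  p_3/q_3 = 171/4
  p_4/q_4 = 299/7
  p_5/q_5 = 769/18
  p_6/q_6 = 1068/25
  p_7/q_7 = 90481/2118
  p_8/q_8 = 91549/2143
q_7 = 2118 ≤ 2120 < 2143 = q_8, so the answer is 90481/2118.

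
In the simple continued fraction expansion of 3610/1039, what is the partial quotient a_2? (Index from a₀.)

3610 = 3·1039 + 493   →  a_0 = 3
1039 = 2·493 + 53   →  a_1 = 2
493 = 9·53 + 16   →  a_2 = 9

9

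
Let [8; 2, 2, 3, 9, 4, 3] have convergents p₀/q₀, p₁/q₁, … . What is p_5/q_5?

5459/649

Using pₖ = aₖpₖ₋₁ + pₖ₋₂, qₖ = aₖqₖ₋₁ + qₖ₋₂ (with p₋₁=1, p₋₂=0, q₋₁=0, q₋₂=1):
  k=0: a=8, p=8, q=1
  k=1: a=2, p=17, q=2
  k=2: a=2, p=42, q=5
  k=3: a=3, p=143, q=17
  k=4: a=9, p=1329, q=158
  k=5: a=4, p=5459, q=649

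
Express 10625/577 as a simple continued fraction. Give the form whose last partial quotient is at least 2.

10625 = 18×577 + 239
577 = 2×239 + 99
239 = 2×99 + 41
99 = 2×41 + 17
41 = 2×17 + 7
17 = 2×7 + 3
7 = 2×3 + 1
3 = 3×1 + 0  (stop)
So 10625/577 = [18; 2, 2, 2, 2, 2, 2, 3].

[18; 2, 2, 2, 2, 2, 2, 3]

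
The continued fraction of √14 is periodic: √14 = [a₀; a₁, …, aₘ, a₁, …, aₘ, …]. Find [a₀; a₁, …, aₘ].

a₀ = ⌊√14⌋ = 3.
With m₀=0, d₀=1 and mₖ₊₁ = dₖaₖ − mₖ, dₖ₊₁ = (n − mₖ₊₁²)/dₖ, aₖ₊₁ = ⌊(a₀+mₖ₊₁)/dₖ₊₁⌋:
  k=1: m=3, d=5, a=1
  k=2: m=2, d=2, a=2
  k=3: m=2, d=5, a=1
  k=4: m=3, d=1, a=6
d=1 and a=2a₀=6 at k=4, so the next step gives (m, d) = (3, 5) again — its k=1 value — and the period has length 4.

[3; 1, 2, 1, 6]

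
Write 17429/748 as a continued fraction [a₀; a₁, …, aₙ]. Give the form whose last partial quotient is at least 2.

[23; 3, 3, 12, 6]

17429 = 23*748 + 225
748 = 3*225 + 73
225 = 3*73 + 6
73 = 12*6 + 1
6 = 6*1 + 0  (stop)
So 17429/748 = [23; 3, 3, 12, 6].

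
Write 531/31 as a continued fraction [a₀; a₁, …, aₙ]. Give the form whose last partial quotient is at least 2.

[17; 7, 1, 3]

531 = 17*31 + 4
31 = 7*4 + 3
4 = 1*3 + 1
3 = 3*1 + 0  (stop)
So 531/31 = [17; 7, 1, 3].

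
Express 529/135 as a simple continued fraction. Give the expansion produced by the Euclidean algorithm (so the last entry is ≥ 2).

[3; 1, 11, 3, 1, 2]

529 = 3·135 + 124
135 = 1·124 + 11
124 = 11·11 + 3
11 = 3·3 + 2
3 = 1·2 + 1
2 = 2·1 + 0  (stop)
So 529/135 = [3; 1, 11, 3, 1, 2].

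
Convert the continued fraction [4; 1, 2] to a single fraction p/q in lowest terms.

Using pₖ = aₖpₖ₋₁ + pₖ₋₂ and qₖ = aₖqₖ₋₁ + qₖ₋₂:
  k=0: a=4, p=4, q=1
  k=1: a=1, p=5, q=1
  k=2: a=2, p=14, q=3

14/3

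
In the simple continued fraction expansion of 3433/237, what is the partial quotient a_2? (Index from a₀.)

3433 = 14·237 + 115   →  a_0 = 14
237 = 2·115 + 7   →  a_1 = 2
115 = 16·7 + 3   →  a_2 = 16

16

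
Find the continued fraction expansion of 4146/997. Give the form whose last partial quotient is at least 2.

[4; 6, 3, 4, 2, 5]

4146 = 4×997 + 158
997 = 6×158 + 49
158 = 3×49 + 11
49 = 4×11 + 5
11 = 2×5 + 1
5 = 5×1 + 0  (stop)
So 4146/997 = [4; 6, 3, 4, 2, 5].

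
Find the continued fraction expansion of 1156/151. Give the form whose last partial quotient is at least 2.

1156 = 7*151 + 99
151 = 1*99 + 52
99 = 1*52 + 47
52 = 1*47 + 5
47 = 9*5 + 2
5 = 2*2 + 1
2 = 2*1 + 0  (stop)
So 1156/151 = [7; 1, 1, 1, 9, 2, 2].

[7; 1, 1, 1, 9, 2, 2]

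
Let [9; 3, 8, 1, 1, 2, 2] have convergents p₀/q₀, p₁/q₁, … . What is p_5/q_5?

Using pₖ = aₖpₖ₋₁ + pₖ₋₂, qₖ = aₖqₖ₋₁ + qₖ₋₂ (with p₋₁=1, p₋₂=0, q₋₁=0, q₋₂=1):
  k=0: a=9, p=9, q=1
  k=1: a=3, p=28, q=3
  k=2: a=8, p=233, q=25
  k=3: a=1, p=261, q=28
  k=4: a=1, p=494, q=53
  k=5: a=2, p=1249, q=134

1249/134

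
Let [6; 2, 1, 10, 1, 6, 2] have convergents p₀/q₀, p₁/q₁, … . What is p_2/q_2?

19/3

Using pₖ = aₖpₖ₋₁ + pₖ₋₂, qₖ = aₖqₖ₋₁ + qₖ₋₂ (with p₋₁=1, p₋₂=0, q₋₁=0, q₋₂=1):
  k=0: a=6, p=6, q=1
  k=1: a=2, p=13, q=2
  k=2: a=1, p=19, q=3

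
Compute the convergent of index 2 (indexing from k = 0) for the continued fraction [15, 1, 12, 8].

Using pₖ = aₖpₖ₋₁ + pₖ₋₂, qₖ = aₖqₖ₋₁ + qₖ₋₂ (with p₋₁=1, p₋₂=0, q₋₁=0, q₋₂=1):
  k=0: a=15, p=15, q=1
  k=1: a=1, p=16, q=1
  k=2: a=12, p=207, q=13

207/13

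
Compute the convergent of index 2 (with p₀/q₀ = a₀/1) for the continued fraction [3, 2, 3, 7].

Using pₖ = aₖpₖ₋₁ + pₖ₋₂, qₖ = aₖqₖ₋₁ + qₖ₋₂ (with p₋₁=1, p₋₂=0, q₋₁=0, q₋₂=1):
  k=0: a=3, p=3, q=1
  k=1: a=2, p=7, q=2
  k=2: a=3, p=24, q=7

24/7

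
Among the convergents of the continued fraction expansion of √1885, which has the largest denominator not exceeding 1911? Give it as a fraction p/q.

√1885 = [43; 2, 2, 2, 86, …] (period length 4).
Convergents:
  p_0/q_0 = 43/1
  p_1/q_1 = 87/2
  p_2/q_2 = 217/5
  p_3/q_3 = 521/12
  p_4/q_4 = 45023/1037
  p_5/q_5 = 90567/2086
q_4 = 1037 ≤ 1911 < 2086 = q_5, so the answer is 45023/1037.

45023/1037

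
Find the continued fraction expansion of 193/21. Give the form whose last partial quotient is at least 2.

193 = 9×21 + 4
21 = 5×4 + 1
4 = 4×1 + 0  (stop)
So 193/21 = [9; 5, 4].

[9; 5, 4]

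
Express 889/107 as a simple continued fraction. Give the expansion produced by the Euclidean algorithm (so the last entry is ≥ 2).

889 = 8·107 + 33
107 = 3·33 + 8
33 = 4·8 + 1
8 = 8·1 + 0  (stop)
So 889/107 = [8; 3, 4, 8].

[8; 3, 4, 8]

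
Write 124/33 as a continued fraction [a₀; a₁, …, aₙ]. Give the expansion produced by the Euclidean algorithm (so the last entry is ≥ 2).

[3; 1, 3, 8]

124 = 3×33 + 25
33 = 1×25 + 8
25 = 3×8 + 1
8 = 8×1 + 0  (stop)
So 124/33 = [3; 1, 3, 8].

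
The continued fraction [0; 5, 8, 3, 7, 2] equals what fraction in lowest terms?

391/2002

Using pₖ = aₖpₖ₋₁ + pₖ₋₂ and qₖ = aₖqₖ₋₁ + qₖ₋₂:
  k=0: a=0, p=0, q=1
  k=1: a=5, p=1, q=5
  k=2: a=8, p=8, q=41
  k=3: a=3, p=25, q=128
  k=4: a=7, p=183, q=937
  k=5: a=2, p=391, q=2002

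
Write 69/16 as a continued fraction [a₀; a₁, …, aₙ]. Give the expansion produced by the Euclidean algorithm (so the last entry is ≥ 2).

69 = 4*16 + 5
16 = 3*5 + 1
5 = 5*1 + 0  (stop)
So 69/16 = [4; 3, 5].

[4; 3, 5]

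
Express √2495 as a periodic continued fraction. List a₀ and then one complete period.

a₀ = ⌊√2495⌋ = 49.
With m₀=0, d₀=1 and mₖ₊₁ = dₖaₖ − mₖ, dₖ₊₁ = (n − mₖ₊₁²)/dₖ, aₖ₊₁ = ⌊(a₀+mₖ₊₁)/dₖ₊₁⌋:
  k=1: m=49, d=94, a=1
  k=2: m=45, d=5, a=18
  k=3: m=45, d=94, a=1
  k=4: m=49, d=1, a=98
d=1 and a=2a₀=98 at k=4, so the next step gives (m, d) = (49, 94) again — its k=1 value — and the period has length 4.

[49; 1, 18, 1, 98]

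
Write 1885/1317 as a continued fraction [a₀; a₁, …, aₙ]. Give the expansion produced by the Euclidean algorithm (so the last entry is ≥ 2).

[1; 2, 3, 7, 4, 6]

1885 = 1*1317 + 568
1317 = 2*568 + 181
568 = 3*181 + 25
181 = 7*25 + 6
25 = 4*6 + 1
6 = 6*1 + 0  (stop)
So 1885/1317 = [1; 2, 3, 7, 4, 6].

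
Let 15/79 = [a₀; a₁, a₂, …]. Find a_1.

5

15 = 0·79 + 15   →  a_0 = 0
79 = 5·15 + 4   →  a_1 = 5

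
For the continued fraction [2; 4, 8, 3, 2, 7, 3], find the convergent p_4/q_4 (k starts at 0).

536/239

Using pₖ = aₖpₖ₋₁ + pₖ₋₂, qₖ = aₖqₖ₋₁ + qₖ₋₂ (with p₋₁=1, p₋₂=0, q₋₁=0, q₋₂=1):
  k=0: a=2, p=2, q=1
  k=1: a=4, p=9, q=4
  k=2: a=8, p=74, q=33
  k=3: a=3, p=231, q=103
  k=4: a=2, p=536, q=239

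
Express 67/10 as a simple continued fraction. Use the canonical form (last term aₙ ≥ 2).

[6; 1, 2, 3]

67 = 6×10 + 7
10 = 1×7 + 3
7 = 2×3 + 1
3 = 3×1 + 0  (stop)
So 67/10 = [6; 1, 2, 3].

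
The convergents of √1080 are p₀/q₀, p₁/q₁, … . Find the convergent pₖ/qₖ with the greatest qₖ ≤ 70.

√1080 = [32; 1, 6, 3, 6, 1, 64, …] (period length 6).
Convergents:
  p_0/q_0 = 32/1
  p_1/q_1 = 33/1
  p_2/q_2 = 230/7
  p_3/q_3 = 723/22
  p_4/q_4 = 4568/139
q_3 = 22 ≤ 70 < 139 = q_4, so the answer is 723/22.

723/22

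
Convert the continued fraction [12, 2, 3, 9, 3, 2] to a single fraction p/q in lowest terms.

Using pₖ = aₖpₖ₋₁ + pₖ₋₂ and qₖ = aₖqₖ₋₁ + qₖ₋₂:
  k=0: a=12, p=12, q=1
  k=1: a=2, p=25, q=2
  k=2: a=3, p=87, q=7
  k=3: a=9, p=808, q=65
  k=4: a=3, p=2511, q=202
  k=5: a=2, p=5830, q=469

5830/469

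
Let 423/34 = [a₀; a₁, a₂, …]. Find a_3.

1

423 = 12·34 + 15   →  a_0 = 12
34 = 2·15 + 4   →  a_1 = 2
15 = 3·4 + 3   →  a_2 = 3
4 = 1·3 + 1   →  a_3 = 1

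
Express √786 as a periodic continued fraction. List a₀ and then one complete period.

[28; 28, 56]

a₀ = ⌊√786⌋ = 28.
With m₀=0, d₀=1 and mₖ₊₁ = dₖaₖ − mₖ, dₖ₊₁ = (n − mₖ₊₁²)/dₖ, aₖ₊₁ = ⌊(a₀+mₖ₊₁)/dₖ₊₁⌋:
  k=1: m=28, d=2, a=28
  k=2: m=28, d=1, a=56
d=1 and a=2a₀=56 at k=2, so the next step gives (m, d) = (28, 2) again — its k=1 value — and the period has length 2.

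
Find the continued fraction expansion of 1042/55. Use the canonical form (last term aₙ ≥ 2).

[18; 1, 17, 3]

1042 = 18*55 + 52
55 = 1*52 + 3
52 = 17*3 + 1
3 = 3*1 + 0  (stop)
So 1042/55 = [18; 1, 17, 3].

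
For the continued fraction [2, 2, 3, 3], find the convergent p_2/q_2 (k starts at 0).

Using pₖ = aₖpₖ₋₁ + pₖ₋₂, qₖ = aₖqₖ₋₁ + qₖ₋₂ (with p₋₁=1, p₋₂=0, q₋₁=0, q₋₂=1):
  k=0: a=2, p=2, q=1
  k=1: a=2, p=5, q=2
  k=2: a=3, p=17, q=7

17/7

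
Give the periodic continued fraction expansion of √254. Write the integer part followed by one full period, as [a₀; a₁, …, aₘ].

[15; 1, 14, 1, 30]

a₀ = ⌊√254⌋ = 15.
With m₀=0, d₀=1 and mₖ₊₁ = dₖaₖ − mₖ, dₖ₊₁ = (n − mₖ₊₁²)/dₖ, aₖ₊₁ = ⌊(a₀+mₖ₊₁)/dₖ₊₁⌋:
  k=1: m=15, d=29, a=1
  k=2: m=14, d=2, a=14
  k=3: m=14, d=29, a=1
  k=4: m=15, d=1, a=30
d=1 and a=2a₀=30 at k=4, so the next step gives (m, d) = (15, 29) again — its k=1 value — and the period has length 4.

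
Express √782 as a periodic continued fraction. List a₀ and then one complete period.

a₀ = ⌊√782⌋ = 27.

[27; 1, 26, 1, 54]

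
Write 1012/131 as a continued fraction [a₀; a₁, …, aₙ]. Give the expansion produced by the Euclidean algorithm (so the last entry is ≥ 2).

[7; 1, 2, 1, 1, 1, 3, 3]

1012 = 7×131 + 95
131 = 1×95 + 36
95 = 2×36 + 23
36 = 1×23 + 13
23 = 1×13 + 10
13 = 1×10 + 3
10 = 3×3 + 1
3 = 3×1 + 0  (stop)
So 1012/131 = [7; 1, 2, 1, 1, 1, 3, 3].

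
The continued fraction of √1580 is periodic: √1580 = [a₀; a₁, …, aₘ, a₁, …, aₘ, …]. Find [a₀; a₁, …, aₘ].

a₀ = ⌊√1580⌋ = 39.
With m₀=0, d₀=1 and mₖ₊₁ = dₖaₖ − mₖ, dₖ₊₁ = (n − mₖ₊₁²)/dₖ, aₖ₊₁ = ⌊(a₀+mₖ₊₁)/dₖ₊₁⌋:
  k=1: m=39, d=59, a=1
  k=2: m=20, d=20, a=2
  k=3: m=20, d=59, a=1
  k=4: m=39, d=1, a=78
d=1 and a=2a₀=78 at k=4, so the next step gives (m, d) = (39, 59) again — its k=1 value — and the period has length 4.

[39; 1, 2, 1, 78]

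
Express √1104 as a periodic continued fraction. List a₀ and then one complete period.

[33; 4, 2, 2, 2, 4, 66]

a₀ = ⌊√1104⌋ = 33.
With m₀=0, d₀=1 and mₖ₊₁ = dₖaₖ − mₖ, dₖ₊₁ = (n − mₖ₊₁²)/dₖ, aₖ₊₁ = ⌊(a₀+mₖ₊₁)/dₖ₊₁⌋:
  k=1: m=33, d=15, a=4
  k=2: m=27, d=25, a=2
  k=3: m=23, d=23, a=2
  k=4: m=23, d=25, a=2
  k=5: m=27, d=15, a=4
  k=6: m=33, d=1, a=66
d=1 and a=2a₀=66 at k=6, so the next step gives (m, d) = (33, 15) again — its k=1 value — and the period has length 6.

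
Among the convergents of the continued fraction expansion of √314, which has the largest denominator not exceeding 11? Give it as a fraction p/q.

124/7

√314 = [17; 1, 2, 1, 1, 2, 1, 34, …] (period length 7).
Convergents:
  p_0/q_0 = 17/1
  p_1/q_1 = 18/1
  p_2/q_2 = 53/3
  p_3/q_3 = 71/4
  p_4/q_4 = 124/7
  p_5/q_5 = 319/18
q_4 = 7 ≤ 11 < 18 = q_5, so the answer is 124/7.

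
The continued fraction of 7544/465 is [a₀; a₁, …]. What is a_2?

2

7544 = 16·465 + 104   →  a_0 = 16
465 = 4·104 + 49   →  a_1 = 4
104 = 2·49 + 6   →  a_2 = 2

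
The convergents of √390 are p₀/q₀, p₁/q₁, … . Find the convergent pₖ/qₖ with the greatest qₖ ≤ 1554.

√390 = [19; 1, 2, 1, 38, …] (period length 4).
Convergents:
  p_0/q_0 = 19/1
  p_1/q_1 = 20/1
  p_2/q_2 = 59/3
  p_3/q_3 = 79/4
  p_4/q_4 = 3061/155
  p_5/q_5 = 3140/159
  p_6/q_6 = 9341/473
  p_7/q_7 = 12481/632
  p_8/q_8 = 483619/24489
q_7 = 632 ≤ 1554 < 24489 = q_8, so the answer is 12481/632.

12481/632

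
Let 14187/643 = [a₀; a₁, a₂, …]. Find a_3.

14187 = 22·643 + 41   →  a_0 = 22
643 = 15·41 + 28   →  a_1 = 15
41 = 1·28 + 13   →  a_2 = 1
28 = 2·13 + 2   →  a_3 = 2

2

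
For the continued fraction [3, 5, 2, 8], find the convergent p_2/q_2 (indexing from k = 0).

35/11

Using pₖ = aₖpₖ₋₁ + pₖ₋₂, qₖ = aₖqₖ₋₁ + qₖ₋₂ (with p₋₁=1, p₋₂=0, q₋₁=0, q₋₂=1):
  k=0: a=3, p=3, q=1
  k=1: a=5, p=16, q=5
  k=2: a=2, p=35, q=11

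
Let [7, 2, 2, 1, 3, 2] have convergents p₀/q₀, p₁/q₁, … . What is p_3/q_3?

52/7

Using pₖ = aₖpₖ₋₁ + pₖ₋₂, qₖ = aₖqₖ₋₁ + qₖ₋₂ (with p₋₁=1, p₋₂=0, q₋₁=0, q₋₂=1):
  k=0: a=7, p=7, q=1
  k=1: a=2, p=15, q=2
  k=2: a=2, p=37, q=5
  k=3: a=1, p=52, q=7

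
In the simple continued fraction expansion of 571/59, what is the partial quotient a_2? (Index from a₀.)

2

571 = 9·59 + 40   →  a_0 = 9
59 = 1·40 + 19   →  a_1 = 1
40 = 2·19 + 2   →  a_2 = 2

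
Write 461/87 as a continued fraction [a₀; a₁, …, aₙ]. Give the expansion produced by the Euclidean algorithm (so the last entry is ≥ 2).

[5; 3, 2, 1, 8]

461 = 5*87 + 26
87 = 3*26 + 9
26 = 2*9 + 8
9 = 1*8 + 1
8 = 8*1 + 0  (stop)
So 461/87 = [5; 3, 2, 1, 8].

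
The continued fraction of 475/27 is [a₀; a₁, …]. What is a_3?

475 = 17·27 + 16   →  a_0 = 17
27 = 1·16 + 11   →  a_1 = 1
16 = 1·11 + 5   →  a_2 = 1
11 = 2·5 + 1   →  a_3 = 2

2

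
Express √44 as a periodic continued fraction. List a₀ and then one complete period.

a₀ = ⌊√44⌋ = 6.
With m₀=0, d₀=1 and mₖ₊₁ = dₖaₖ − mₖ, dₖ₊₁ = (n − mₖ₊₁²)/dₖ, aₖ₊₁ = ⌊(a₀+mₖ₊₁)/dₖ₊₁⌋:
  k=1: m=6, d=8, a=1
  k=2: m=2, d=5, a=1
  k=3: m=3, d=7, a=1
  k=4: m=4, d=4, a=2
  k=5: m=4, d=7, a=1
  k=6: m=3, d=5, a=1
  k=7: m=2, d=8, a=1
  k=8: m=6, d=1, a=12
d=1 and a=2a₀=12 at k=8, so the next step gives (m, d) = (6, 8) again — its k=1 value — and the period has length 8.

[6; 1, 1, 1, 2, 1, 1, 1, 12]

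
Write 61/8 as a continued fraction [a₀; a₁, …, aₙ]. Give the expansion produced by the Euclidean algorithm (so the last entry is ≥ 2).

[7; 1, 1, 1, 2]

61 = 7×8 + 5
8 = 1×5 + 3
5 = 1×3 + 2
3 = 1×2 + 1
2 = 2×1 + 0  (stop)
So 61/8 = [7; 1, 1, 1, 2].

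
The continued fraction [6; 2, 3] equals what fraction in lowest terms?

Using pₖ = aₖpₖ₋₁ + pₖ₋₂ and qₖ = aₖqₖ₋₁ + qₖ₋₂:
  k=0: a=6, p=6, q=1
  k=1: a=2, p=13, q=2
  k=2: a=3, p=45, q=7

45/7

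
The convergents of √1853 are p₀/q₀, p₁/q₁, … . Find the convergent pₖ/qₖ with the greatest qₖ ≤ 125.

1851/43

√1853 = [43; 21, 1, 1, 21, 86, …] (period length 5).
Convergents:
  p_0/q_0 = 43/1
  p_1/q_1 = 904/21
  p_2/q_2 = 947/22
  p_3/q_3 = 1851/43
  p_4/q_4 = 39818/925
q_3 = 43 ≤ 125 < 925 = q_4, so the answer is 1851/43.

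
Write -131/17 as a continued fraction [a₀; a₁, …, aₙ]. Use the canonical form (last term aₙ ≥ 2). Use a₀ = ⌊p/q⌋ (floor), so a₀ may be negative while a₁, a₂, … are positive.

-131 = -8*17 + 5
17 = 3*5 + 2
5 = 2*2 + 1
2 = 2*1 + 0  (stop)
So -131/17 = [-8; 3, 2, 2].

[-8; 3, 2, 2]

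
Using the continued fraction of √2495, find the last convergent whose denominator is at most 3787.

√2495 = [49; 1, 18, 1, 98, …] (period length 4).
Convergents:
  p_0/q_0 = 49/1
  p_1/q_1 = 50/1
  p_2/q_2 = 949/19
  p_3/q_3 = 999/20
  p_4/q_4 = 98851/1979
  p_5/q_5 = 99850/1999
  p_6/q_6 = 1896151/37961
q_5 = 1999 ≤ 3787 < 37961 = q_6, so the answer is 99850/1999.

99850/1999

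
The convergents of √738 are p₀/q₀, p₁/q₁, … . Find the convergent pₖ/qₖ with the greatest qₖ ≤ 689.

√738 = [27; 6, 54, …] (period length 2).
Convergents:
  p_0/q_0 = 27/1
  p_1/q_1 = 163/6
  p_2/q_2 = 8829/325
  p_3/q_3 = 53137/1956
q_2 = 325 ≤ 689 < 1956 = q_3, so the answer is 8829/325.

8829/325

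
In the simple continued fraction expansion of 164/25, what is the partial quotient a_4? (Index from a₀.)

1

164 = 6·25 + 14   →  a_0 = 6
25 = 1·14 + 11   →  a_1 = 1
14 = 1·11 + 3   →  a_2 = 1
11 = 3·3 + 2   →  a_3 = 3
3 = 1·2 + 1   →  a_4 = 1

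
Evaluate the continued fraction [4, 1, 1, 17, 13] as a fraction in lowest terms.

2063/457

Using pₖ = aₖpₖ₋₁ + pₖ₋₂ and qₖ = aₖqₖ₋₁ + qₖ₋₂:
  k=0: a=4, p=4, q=1
  k=1: a=1, p=5, q=1
  k=2: a=1, p=9, q=2
  k=3: a=17, p=158, q=35
  k=4: a=13, p=2063, q=457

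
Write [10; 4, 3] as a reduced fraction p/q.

133/13

Fold from the inside: start with 3/1.
  4 + 1/3 = 13/3
  10 + 3/13 = 133/13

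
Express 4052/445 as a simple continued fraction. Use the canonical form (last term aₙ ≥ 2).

[9; 9, 2, 7, 3]

4052 = 9×445 + 47
445 = 9×47 + 22
47 = 2×22 + 3
22 = 7×3 + 1
3 = 3×1 + 0  (stop)
So 4052/445 = [9; 9, 2, 7, 3].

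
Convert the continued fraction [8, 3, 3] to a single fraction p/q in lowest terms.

Using pₖ = aₖpₖ₋₁ + pₖ₋₂ and qₖ = aₖqₖ₋₁ + qₖ₋₂:
  k=0: a=8, p=8, q=1
  k=1: a=3, p=25, q=3
  k=2: a=3, p=83, q=10

83/10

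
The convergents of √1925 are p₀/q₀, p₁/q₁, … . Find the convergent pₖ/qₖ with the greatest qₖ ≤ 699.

30493/695

√1925 = [43; 1, 6, 1, 86, …] (period length 4).
Convergents:
  p_0/q_0 = 43/1
  p_1/q_1 = 44/1
  p_2/q_2 = 307/7
  p_3/q_3 = 351/8
  p_4/q_4 = 30493/695
  p_5/q_5 = 30844/703
q_4 = 695 ≤ 699 < 703 = q_5, so the answer is 30493/695.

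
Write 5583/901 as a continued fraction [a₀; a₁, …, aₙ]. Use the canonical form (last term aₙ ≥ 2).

5583 = 6*901 + 177
901 = 5*177 + 16
177 = 11*16 + 1
16 = 16*1 + 0  (stop)
So 5583/901 = [6; 5, 11, 16].

[6; 5, 11, 16]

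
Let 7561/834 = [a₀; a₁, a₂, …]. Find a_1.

15

7561 = 9·834 + 55   →  a_0 = 9
834 = 15·55 + 9   →  a_1 = 15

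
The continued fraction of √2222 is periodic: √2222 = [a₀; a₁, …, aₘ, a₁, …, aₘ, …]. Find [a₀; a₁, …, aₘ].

a₀ = ⌊√2222⌋ = 47.
With m₀=0, d₀=1 and mₖ₊₁ = dₖaₖ − mₖ, dₖ₊₁ = (n − mₖ₊₁²)/dₖ, aₖ₊₁ = ⌊(a₀+mₖ₊₁)/dₖ₊₁⌋:
  k=1: m=47, d=13, a=7
  k=2: m=44, d=22, a=4
  k=3: m=44, d=13, a=7
  k=4: m=47, d=1, a=94
d=1 and a=2a₀=94 at k=4, so the next step gives (m, d) = (47, 13) again — its k=1 value — and the period has length 4.

[47; 7, 4, 7, 94]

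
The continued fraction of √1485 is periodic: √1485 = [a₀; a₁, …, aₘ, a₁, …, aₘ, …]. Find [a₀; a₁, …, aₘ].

a₀ = ⌊√1485⌋ = 38.
With m₀=0, d₀=1 and mₖ₊₁ = dₖaₖ − mₖ, dₖ₊₁ = (n − mₖ₊₁²)/dₖ, aₖ₊₁ = ⌊(a₀+mₖ₊₁)/dₖ₊₁⌋:
  k=1: m=38, d=41, a=1
  k=2: m=3, d=36, a=1
  k=3: m=33, d=11, a=6
  k=4: m=33, d=36, a=1
  k=5: m=3, d=41, a=1
  k=6: m=38, d=1, a=76
d=1 and a=2a₀=76 at k=6, so the next step gives (m, d) = (38, 41) again — its k=1 value — and the period has length 6.

[38; 1, 1, 6, 1, 1, 76]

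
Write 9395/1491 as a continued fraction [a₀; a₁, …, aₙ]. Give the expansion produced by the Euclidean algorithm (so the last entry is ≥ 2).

[6; 3, 3, 8, 2, 8]

9395 = 6·1491 + 449
1491 = 3·449 + 144
449 = 3·144 + 17
144 = 8·17 + 8
17 = 2·8 + 1
8 = 8·1 + 0  (stop)
So 9395/1491 = [6; 3, 3, 8, 2, 8].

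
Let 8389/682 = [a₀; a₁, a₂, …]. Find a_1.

8389 = 12·682 + 205   →  a_0 = 12
682 = 3·205 + 67   →  a_1 = 3

3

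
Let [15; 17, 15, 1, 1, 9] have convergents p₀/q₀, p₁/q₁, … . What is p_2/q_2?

Using pₖ = aₖpₖ₋₁ + pₖ₋₂, qₖ = aₖqₖ₋₁ + qₖ₋₂ (with p₋₁=1, p₋₂=0, q₋₁=0, q₋₂=1):
  k=0: a=15, p=15, q=1
  k=1: a=17, p=256, q=17
  k=2: a=15, p=3855, q=256

3855/256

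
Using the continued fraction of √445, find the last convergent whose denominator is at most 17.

232/11

√445 = [21; 10, 1, 1, 10, 42, …] (period length 5).
Convergents:
  p_0/q_0 = 21/1
  p_1/q_1 = 211/10
  p_2/q_2 = 232/11
  p_3/q_3 = 443/21
q_2 = 11 ≤ 17 < 21 = q_3, so the answer is 232/11.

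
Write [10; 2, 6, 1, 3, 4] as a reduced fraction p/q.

Using pₖ = aₖpₖ₋₁ + pₖ₋₂ and qₖ = aₖqₖ₋₁ + qₖ₋₂:
  k=0: a=10, p=10, q=1
  k=1: a=2, p=21, q=2
  k=2: a=6, p=136, q=13
  k=3: a=1, p=157, q=15
  k=4: a=3, p=607, q=58
  k=5: a=4, p=2585, q=247

2585/247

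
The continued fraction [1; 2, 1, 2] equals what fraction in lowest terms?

11/8

Using pₖ = aₖpₖ₋₁ + pₖ₋₂ and qₖ = aₖqₖ₋₁ + qₖ₋₂:
  k=0: a=1, p=1, q=1
  k=1: a=2, p=3, q=2
  k=2: a=1, p=4, q=3
  k=3: a=2, p=11, q=8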